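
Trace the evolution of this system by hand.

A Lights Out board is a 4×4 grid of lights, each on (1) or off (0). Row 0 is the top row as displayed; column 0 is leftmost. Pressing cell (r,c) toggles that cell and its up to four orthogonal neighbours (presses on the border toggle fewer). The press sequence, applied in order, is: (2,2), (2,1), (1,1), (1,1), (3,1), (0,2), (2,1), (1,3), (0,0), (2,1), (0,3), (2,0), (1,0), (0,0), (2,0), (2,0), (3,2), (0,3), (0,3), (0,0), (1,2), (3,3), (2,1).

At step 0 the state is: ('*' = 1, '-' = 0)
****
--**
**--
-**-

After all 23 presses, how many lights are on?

9

[0] ****
--**
**--
-**-
[1] ****
---*
*-**
-*--
[2] ****
-*-*
-*-*
----
[3] *-**
*-**
---*
----
[4] ****
-*-*
-*-*
----
[5] ****
-*-*
---*
***-
[6] *---
-***
---*
***-
[7] *---
--**
****
*-*-
[8] *--*
----
***-
*-*-
[9] -*-*
*---
***-
*-*-
[10] -*-*
**--
----
***-
[11] -**-
**-*
----
***-
[12] -**-
-*-*
**--
-**-
[13] ***-
*--*
-*--
-**-
[14] --*-
---*
-*--
-**-
[15] --*-
*--*
*---
***-
[16] --*-
---*
-*--
-**-
[17] --*-
---*
-**-
---*
[18] ---*
----
-**-
---*
[19] --*-
---*
-**-
---*
[20] ***-
*--*
-**-
---*
[21] **--
***-
-*--
---*
[22] **--
***-
-*-*
--*-
[23] **--
*-*-
*-**
-**-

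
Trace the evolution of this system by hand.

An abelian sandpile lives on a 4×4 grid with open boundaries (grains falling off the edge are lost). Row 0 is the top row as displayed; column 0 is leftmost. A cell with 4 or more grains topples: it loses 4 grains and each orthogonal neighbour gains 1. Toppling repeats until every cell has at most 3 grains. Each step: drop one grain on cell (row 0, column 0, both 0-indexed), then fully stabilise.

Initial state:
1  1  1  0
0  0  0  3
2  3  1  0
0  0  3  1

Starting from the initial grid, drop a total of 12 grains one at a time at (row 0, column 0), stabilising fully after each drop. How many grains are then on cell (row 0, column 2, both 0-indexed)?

2

gen 0: 1  1  1  0
0  0  0  3
2  3  1  0
0  0  3  1
gen 1: 2  1  1  0
0  0  0  3
2  3  1  0
0  0  3  1
gen 2: 3  1  1  0
0  0  0  3
2  3  1  0
0  0  3  1
gen 3: 0  2  1  0
1  0  0  3
2  3  1  0
0  0  3  1
gen 4: 1  2  1  0
1  0  0  3
2  3  1  0
0  0  3  1
gen 5: 2  2  1  0
1  0  0  3
2  3  1  0
0  0  3  1
gen 6: 3  2  1  0
1  0  0  3
2  3  1  0
0  0  3  1
gen 7: 0  3  1  0
2  0  0  3
2  3  1  0
0  0  3  1
gen 8: 1  3  1  0
2  0  0  3
2  3  1  0
0  0  3  1
gen 9: 2  3  1  0
2  0  0  3
2  3  1  0
0  0  3  1
gen 10: 3  3  1  0
2  0  0  3
2  3  1  0
0  0  3  1
gen 11: 1  0  2  0
3  1  0  3
2  3  1  0
0  0  3  1
gen 12: 2  0  2  0
3  1  0  3
2  3  1  0
0  0  3  1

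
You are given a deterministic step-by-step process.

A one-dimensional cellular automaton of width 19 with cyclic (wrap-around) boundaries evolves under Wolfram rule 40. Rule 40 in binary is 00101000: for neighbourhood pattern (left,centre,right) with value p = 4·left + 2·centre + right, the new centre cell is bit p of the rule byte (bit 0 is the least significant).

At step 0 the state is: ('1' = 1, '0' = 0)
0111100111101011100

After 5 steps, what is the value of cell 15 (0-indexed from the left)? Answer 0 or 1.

0) 0111100111101011100
1) 0100000100010110000
2) 0000000000001100000
3) 0000000000001000000
4) 0000000000000000000
5) 0000000000000000000

0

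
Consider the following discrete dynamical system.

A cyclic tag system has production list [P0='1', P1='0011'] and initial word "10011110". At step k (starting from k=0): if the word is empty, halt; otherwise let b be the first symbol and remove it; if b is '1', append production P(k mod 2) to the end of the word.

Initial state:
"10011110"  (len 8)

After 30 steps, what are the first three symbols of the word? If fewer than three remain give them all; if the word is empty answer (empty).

0) "10011110"  (len 8)
1) "00111101"  (len 8)
2) "0111101"  (len 7)
3) "111101"  (len 6)
4) "111010011"  (len 9)
5) "110100111"  (len 9)
6) "101001110011"  (len 12)
7) "010011100111"  (len 12)
8) "10011100111"  (len 11)
9) "00111001111"  (len 11)
10) "0111001111"  (len 10)
11) "111001111"  (len 9)
12) "110011110011"  (len 12)
13) "100111100111"  (len 12)
14) "001111001110011"  (len 15)
15) "01111001110011"  (len 14)
16) "1111001110011"  (len 13)
17) "1110011100111"  (len 13)
18) "1100111001110011"  (len 16)
19) "1001110011100111"  (len 16)
20) "0011100111001110011"  (len 19)
21) "011100111001110011"  (len 18)
22) "11100111001110011"  (len 17)
23) "11001110011100111"  (len 17)
24) "10011100111001110011"  (len 20)
25) "00111001110011100111"  (len 20)
26) "0111001110011100111"  (len 19)
27) "111001110011100111"  (len 18)
28) "110011100111001110011"  (len 21)
29) "100111001110011100111"  (len 21)
30) "001110011100111001110011"  (len 24)

001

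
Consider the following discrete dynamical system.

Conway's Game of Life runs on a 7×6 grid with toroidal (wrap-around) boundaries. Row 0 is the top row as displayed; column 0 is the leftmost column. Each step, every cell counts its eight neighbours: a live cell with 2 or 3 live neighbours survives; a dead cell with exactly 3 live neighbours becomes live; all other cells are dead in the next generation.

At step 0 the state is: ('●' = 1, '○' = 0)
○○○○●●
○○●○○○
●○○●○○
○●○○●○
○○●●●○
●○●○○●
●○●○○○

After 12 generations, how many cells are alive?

k=0  ○○○○●●
○○●○○○
●○○●○○
○●○○●○
○○●●●○
●○●○○●
●○●○○○
k=1  ○●○●○●
○○○●●●
○●●●○○
○●○○●●
●○●○●○
●○●○●●
●○○●●○
k=2  ○○○○○○
○●○○○●
○●○○○○
○○○○●●
○○●○○○
●○●○○○
○○○○○○
k=3  ○○○○○○
●○○○○○
○○○○●●
○○○○○○
○●○●○●
○●○○○○
○○○○○○
k=4  ○○○○○○
○○○○○●
○○○○○●
●○○○○●
●○●○○○
●○●○○○
○○○○○○
k=5  ○○○○○○
○○○○○○
○○○○●●
●●○○○●
●○○○○○
○○○○○○
○○○○○○
k=6  ○○○○○○
○○○○○○
○○○○●●
○●○○●○
●●○○○●
○○○○○○
○○○○○○
k=7  ○○○○○○
○○○○○○
○○○○●●
○●○○●○
●●○○○●
●○○○○○
○○○○○○
k=8  ○○○○○○
○○○○○○
○○○○●●
○●○○●○
○●○○○●
●●○○○●
○○○○○○
k=9  ○○○○○○
○○○○○○
○○○○●●
○○○○●○
○●●○●●
○●○○○●
●○○○○○
k=10  ○○○○○○
○○○○○○
○○○○●●
●○○○○○
○●●●●●
○●●○●●
●○○○○○
k=11  ○○○○○○
○○○○○○
○○○○○●
●●●○○○
○○○○○○
○○○○○○
●●○○○●
k=12  ●○○○○○
○○○○○○
●●○○○○
●●○○○○
○●○○○○
●○○○○○
●○○○○○

8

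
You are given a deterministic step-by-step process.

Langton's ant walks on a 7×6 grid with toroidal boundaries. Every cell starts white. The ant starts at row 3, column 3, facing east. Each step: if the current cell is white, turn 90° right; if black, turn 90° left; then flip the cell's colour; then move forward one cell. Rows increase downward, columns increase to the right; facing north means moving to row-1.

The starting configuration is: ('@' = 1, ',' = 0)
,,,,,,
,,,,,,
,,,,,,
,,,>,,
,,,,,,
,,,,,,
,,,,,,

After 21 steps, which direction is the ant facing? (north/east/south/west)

north

gen 0: ,,,,,,
,,,,,,
,,,,,,
,,,>,,
,,,,,,
,,,,,,
,,,,,,
gen 1: ,,,,,,
,,,,,,
,,,,,,
,,,@,,
,,,v,,
,,,,,,
,,,,,,
gen 2: ,,,,,,
,,,,,,
,,,,,,
,,,@,,
,,<@,,
,,,,,,
,,,,,,
gen 3: ,,,,,,
,,,,,,
,,,,,,
,,^@,,
,,@@,,
,,,,,,
,,,,,,
gen 4: ,,,,,,
,,,,,,
,,,,,,
,,@>,,
,,@@,,
,,,,,,
,,,,,,
gen 5: ,,,,,,
,,,,,,
,,,^,,
,,@,,,
,,@@,,
,,,,,,
,,,,,,
gen 6: ,,,,,,
,,,,,,
,,,@>,
,,@,,,
,,@@,,
,,,,,,
,,,,,,
gen 7: ,,,,,,
,,,,,,
,,,@@,
,,@,v,
,,@@,,
,,,,,,
,,,,,,
gen 8: ,,,,,,
,,,,,,
,,,@@,
,,@<@,
,,@@,,
,,,,,,
,,,,,,
gen 9: ,,,,,,
,,,,,,
,,,^@,
,,@@@,
,,@@,,
,,,,,,
,,,,,,
gen 10: ,,,,,,
,,,,,,
,,<,@,
,,@@@,
,,@@,,
,,,,,,
,,,,,,
gen 11: ,,,,,,
,,^,,,
,,@,@,
,,@@@,
,,@@,,
,,,,,,
,,,,,,
gen 12: ,,,,,,
,,@>,,
,,@,@,
,,@@@,
,,@@,,
,,,,,,
,,,,,,
gen 13: ,,,,,,
,,@@,,
,,@v@,
,,@@@,
,,@@,,
,,,,,,
,,,,,,
gen 14: ,,,,,,
,,@@,,
,,<@@,
,,@@@,
,,@@,,
,,,,,,
,,,,,,
gen 15: ,,,,,,
,,@@,,
,,,@@,
,,v@@,
,,@@,,
,,,,,,
,,,,,,
gen 16: ,,,,,,
,,@@,,
,,,@@,
,,,>@,
,,@@,,
,,,,,,
,,,,,,
gen 17: ,,,,,,
,,@@,,
,,,^@,
,,,,@,
,,@@,,
,,,,,,
,,,,,,
gen 18: ,,,,,,
,,@@,,
,,<,@,
,,,,@,
,,@@,,
,,,,,,
,,,,,,
gen 19: ,,,,,,
,,^@,,
,,@,@,
,,,,@,
,,@@,,
,,,,,,
,,,,,,
gen 20: ,,,,,,
,<,@,,
,,@,@,
,,,,@,
,,@@,,
,,,,,,
,,,,,,
gen 21: ,^,,,,
,@,@,,
,,@,@,
,,,,@,
,,@@,,
,,,,,,
,,,,,,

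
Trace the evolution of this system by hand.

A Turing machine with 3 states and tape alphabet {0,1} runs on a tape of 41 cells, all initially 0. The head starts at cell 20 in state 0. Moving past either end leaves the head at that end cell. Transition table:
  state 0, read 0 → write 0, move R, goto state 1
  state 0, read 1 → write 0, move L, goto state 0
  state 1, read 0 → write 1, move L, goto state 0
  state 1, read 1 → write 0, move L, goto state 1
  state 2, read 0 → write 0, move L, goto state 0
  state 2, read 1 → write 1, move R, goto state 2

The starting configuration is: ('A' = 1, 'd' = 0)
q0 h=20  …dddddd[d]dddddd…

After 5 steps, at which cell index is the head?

0) q0 h=20  …dddddd[d]dddddd…
1) q1 h=21  …dddddd[d]dddddd…
2) q0 h=20  …dddddd[d]Addddd…
3) q1 h=21  …dddddd[A]dddddd…
4) q1 h=20  …dddddd[d]dddddd…
5) q0 h=19  …dddddd[d]Addddd…

19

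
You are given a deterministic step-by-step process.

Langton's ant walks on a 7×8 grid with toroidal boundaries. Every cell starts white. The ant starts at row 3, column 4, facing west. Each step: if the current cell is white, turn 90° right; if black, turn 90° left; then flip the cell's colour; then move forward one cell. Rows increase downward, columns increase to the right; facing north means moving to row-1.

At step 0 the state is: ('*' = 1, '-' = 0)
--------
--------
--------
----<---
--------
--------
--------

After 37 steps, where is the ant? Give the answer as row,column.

4,0

0) --------
--------
--------
----<---
--------
--------
--------
1) --------
--------
----^---
----*---
--------
--------
--------
2) --------
--------
----*>--
----*---
--------
--------
--------
3) --------
--------
----**--
----*v--
--------
--------
--------
4) --------
--------
----**--
----<*--
--------
--------
--------
5) --------
--------
----**--
-----*--
----v---
--------
--------
6) --------
--------
----**--
-----*--
---<*---
--------
--------
7) --------
--------
----**--
---^-*--
---**---
--------
--------
8) --------
--------
----**--
---*>*--
---**---
--------
--------
9) --------
--------
----**--
---***--
---*v---
--------
--------
10) --------
--------
----**--
---***--
---*->--
--------
--------
11) --------
--------
----**--
---***--
---*-*--
-----v--
--------
12) --------
--------
----**--
---***--
---*-*--
----<*--
--------
13) --------
--------
----**--
---***--
---*^*--
----**--
--------
14) --------
--------
----**--
---***--
---**>--
----**--
--------
15) --------
--------
----**--
---**^--
---**---
----**--
--------
16) --------
--------
----**--
---*<---
---**---
----**--
--------
17) --------
--------
----**--
---*----
---*v---
----**--
--------
18) --------
--------
----**--
---*----
---*->--
----**--
--------
19) --------
--------
----**--
---*----
---*-*--
----*v--
--------
20) --------
--------
----**--
---*----
---*-*--
----*->-
--------
21) --------
--------
----**--
---*----
---*-*--
----*-*-
------v-
22) --------
--------
----**--
---*----
---*-*--
----*-*-
-----<*-
23) --------
--------
----**--
---*----
---*-*--
----*^*-
-----**-
24) --------
--------
----**--
---*----
---*-*--
----**>-
-----**-
25) --------
--------
----**--
---*----
---*-*^-
----**--
-----**-
26) --------
--------
----**--
---*----
---*-**>
----**--
-----**-
27) --------
--------
----**--
---*----
---*-***
----**-v
-----**-
28) --------
--------
----**--
---*----
---*-***
----**<*
-----**-
29) --------
--------
----**--
---*----
---*-*^*
----****
-----**-
30) --------
--------
----**--
---*----
---*-<-*
----****
-----**-
31) --------
--------
----**--
---*----
---*---*
----*v**
-----**-
32) --------
--------
----**--
---*----
---*---*
----*->*
-----**-
33) --------
--------
----**--
---*----
---*--^*
----*--*
-----**-
34) --------
--------
----**--
---*----
---*--*>
----*--*
-----**-
35) --------
--------
----**--
---*---^
---*--*-
----*--*
-----**-
36) --------
--------
----**--
>--*---*
---*--*-
----*--*
-----**-
37) --------
--------
----**--
*--*---*
v--*--*-
----*--*
-----**-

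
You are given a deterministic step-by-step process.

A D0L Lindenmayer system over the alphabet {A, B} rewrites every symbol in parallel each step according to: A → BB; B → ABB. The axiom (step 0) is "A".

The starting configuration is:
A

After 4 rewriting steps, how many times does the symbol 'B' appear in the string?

32

t=0: A
t=1: BB
t=2: ABBABB
t=3: BBABBABBBBABBABB
t=4: ABBABBBBABBABBBBABBABBABBABBBBABBABBBBABBABB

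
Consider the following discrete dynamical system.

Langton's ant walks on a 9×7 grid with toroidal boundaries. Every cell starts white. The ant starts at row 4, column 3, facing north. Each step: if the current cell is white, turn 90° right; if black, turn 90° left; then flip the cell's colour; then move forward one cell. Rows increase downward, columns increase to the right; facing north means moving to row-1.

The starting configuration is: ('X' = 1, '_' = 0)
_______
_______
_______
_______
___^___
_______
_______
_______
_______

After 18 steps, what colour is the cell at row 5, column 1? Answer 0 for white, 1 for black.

1

gen 0: _______
_______
_______
_______
___^___
_______
_______
_______
_______
gen 1: _______
_______
_______
_______
___X>__
_______
_______
_______
_______
gen 2: _______
_______
_______
_______
___XX__
____v__
_______
_______
_______
gen 3: _______
_______
_______
_______
___XX__
___<X__
_______
_______
_______
gen 4: _______
_______
_______
_______
___^X__
___XX__
_______
_______
_______
gen 5: _______
_______
_______
_______
__<_X__
___XX__
_______
_______
_______
gen 6: _______
_______
_______
__^____
__X_X__
___XX__
_______
_______
_______
gen 7: _______
_______
_______
__X>___
__X_X__
___XX__
_______
_______
_______
gen 8: _______
_______
_______
__XX___
__XvX__
___XX__
_______
_______
_______
gen 9: _______
_______
_______
__XX___
__<XX__
___XX__
_______
_______
_______
gen 10: _______
_______
_______
__XX___
___XX__
__vXX__
_______
_______
_______
gen 11: _______
_______
_______
__XX___
___XX__
_<XXX__
_______
_______
_______
gen 12: _______
_______
_______
__XX___
_^_XX__
_XXXX__
_______
_______
_______
gen 13: _______
_______
_______
__XX___
_X>XX__
_XXXX__
_______
_______
_______
gen 14: _______
_______
_______
__XX___
_XXXX__
_XvXX__
_______
_______
_______
gen 15: _______
_______
_______
__XX___
_XXXX__
_X_>X__
_______
_______
_______
gen 16: _______
_______
_______
__XX___
_XX^X__
_X__X__
_______
_______
_______
gen 17: _______
_______
_______
__XX___
_X<_X__
_X__X__
_______
_______
_______
gen 18: _______
_______
_______
__XX___
_X__X__
_Xv_X__
_______
_______
_______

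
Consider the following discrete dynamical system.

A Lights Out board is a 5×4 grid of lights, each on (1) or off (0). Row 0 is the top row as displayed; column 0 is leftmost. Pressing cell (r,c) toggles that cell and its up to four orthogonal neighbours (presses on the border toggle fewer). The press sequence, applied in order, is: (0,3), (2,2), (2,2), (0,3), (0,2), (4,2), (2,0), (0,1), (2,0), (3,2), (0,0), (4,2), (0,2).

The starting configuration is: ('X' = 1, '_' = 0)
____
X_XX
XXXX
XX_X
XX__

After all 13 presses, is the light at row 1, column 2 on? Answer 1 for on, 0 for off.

[0] ____
X_XX
XXXX
XX_X
XX__
[1] __XX
X_X_
XXXX
XX_X
XX__
[2] __XX
X___
X___
XXXX
XX__
[3] __XX
X_X_
XXXX
XX_X
XX__
[4] ____
X_XX
XXXX
XX_X
XX__
[5] _XXX
X__X
XXXX
XX_X
XX__
[6] _XXX
X__X
XXXX
XXXX
X_XX
[7] _XXX
___X
__XX
_XXX
X_XX
[8] X__X
_X_X
__XX
_XXX
X_XX
[9] X__X
XX_X
XXXX
XXXX
X_XX
[10] X__X
XX_X
XX_X
X___
X__X
[11] _X_X
_X_X
XX_X
X___
X__X
[12] _X_X
_X_X
XX_X
X_X_
XXX_
[13] __X_
_XXX
XX_X
X_X_
XXX_

1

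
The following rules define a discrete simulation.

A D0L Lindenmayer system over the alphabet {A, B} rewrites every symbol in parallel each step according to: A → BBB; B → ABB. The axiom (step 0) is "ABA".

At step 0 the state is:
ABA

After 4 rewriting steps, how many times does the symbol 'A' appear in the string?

62

[0] ABA
[1] BBBABBBBB
[2] ABBABBABBBBBABBABBABBABBABB
[3] BBBABBABBBBBABBABBBBBABBABBABBABBABBBBBABBABBBBBABBABBBBBABBABBBBBABBABBBBBABBABB
[4] ABBABBABBBBBABBABBBBBABBABBABBABBABBBBBABBABBBBBABBABBABBA…BABBABBABBABBBBBABBABBBBBABBABBABBABBABBBBBABBABBBBBABBABB  (len 243)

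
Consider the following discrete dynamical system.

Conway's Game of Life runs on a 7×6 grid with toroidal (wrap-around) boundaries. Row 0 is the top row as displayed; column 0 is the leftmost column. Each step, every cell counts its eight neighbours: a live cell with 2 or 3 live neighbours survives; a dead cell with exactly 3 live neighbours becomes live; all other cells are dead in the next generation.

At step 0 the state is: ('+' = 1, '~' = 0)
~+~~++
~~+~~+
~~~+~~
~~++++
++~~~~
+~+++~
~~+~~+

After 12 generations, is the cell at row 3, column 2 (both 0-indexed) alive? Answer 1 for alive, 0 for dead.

step 0: ~+~~++
~~+~~+
~~~+~~
~~++++
++~~~~
+~+++~
~~+~~+
step 1: ~+++++
+~++~+
~~~~~+
++++++
+~~~~~
+~+++~
~~+~~~
step 2: ~~~~~+
~~~~~~
~~~~~~
~++++~
~~~~~~
~~++~+
+~~~~~
step 3: ~~~~~~
~~~~~~
~~++~~
~~++~~
~+~~~~
~~~~~~
+~~~++
step 4: ~~~~~+
~~~~~~
~~++~~
~+~+~~
~~+~~~
+~~~~+
~~~~~+
step 5: ~~~~~~
~~~~~~
~~++~~
~+~+~~
+++~~~
+~~~~+
~~~~++
step 6: ~~~~~~
~~~~~~
~~++~~
+~~+~~
~~+~~+
~~~~+~
+~~~++
step 7: ~~~~~+
~~~~~~
~~++~~
~+~++~
~~~+++
+~~++~
~~~~++
step 8: ~~~~++
~~~~~~
~~+++~
~~~~~+
+~~~~~
+~~~~~
+~~+~~
step 9: ~~~~++
~~~~~+
~~~++~
~~~+++
+~~~~+
++~~~+
+~~~+~
step 10: +~~~+~
~~~+~+
~~~+~~
+~~+~~
~+~~~~
~+~~+~
~+~~+~
step 11: +~~++~
~~~+~+
~~++~~
~~+~~~
+++~~~
+++~~~
++~++~
step 12: ++~~~~
~~~~~+
~~+++~
~~~~~~
+~~+~~
~~~~~~
~~~~+~

0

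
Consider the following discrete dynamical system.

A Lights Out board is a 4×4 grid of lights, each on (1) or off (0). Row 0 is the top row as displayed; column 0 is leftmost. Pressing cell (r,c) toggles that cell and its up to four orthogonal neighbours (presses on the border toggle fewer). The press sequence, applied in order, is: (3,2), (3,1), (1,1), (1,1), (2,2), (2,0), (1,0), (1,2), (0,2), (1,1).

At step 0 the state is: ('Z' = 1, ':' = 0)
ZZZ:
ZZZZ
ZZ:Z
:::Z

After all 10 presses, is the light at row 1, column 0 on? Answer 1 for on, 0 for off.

[0] ZZZ:
ZZZZ
ZZ:Z
:::Z
[1] ZZZ:
ZZZZ
ZZZZ
:ZZ:
[2] ZZZ:
ZZZZ
Z:ZZ
Z:::
[3] Z:Z:
:::Z
ZZZZ
Z:::
[4] ZZZ:
ZZZZ
Z:ZZ
Z:::
[5] ZZZ:
ZZ:Z
ZZ::
Z:Z:
[6] ZZZ:
:Z:Z
::::
::Z:
[7] :ZZ:
Z::Z
Z:::
::Z:
[8] :Z::
ZZZ:
Z:Z:
::Z:
[9] ::ZZ
ZZ::
Z:Z:
::Z:
[10] :ZZZ
::Z:
ZZZ:
::Z:

0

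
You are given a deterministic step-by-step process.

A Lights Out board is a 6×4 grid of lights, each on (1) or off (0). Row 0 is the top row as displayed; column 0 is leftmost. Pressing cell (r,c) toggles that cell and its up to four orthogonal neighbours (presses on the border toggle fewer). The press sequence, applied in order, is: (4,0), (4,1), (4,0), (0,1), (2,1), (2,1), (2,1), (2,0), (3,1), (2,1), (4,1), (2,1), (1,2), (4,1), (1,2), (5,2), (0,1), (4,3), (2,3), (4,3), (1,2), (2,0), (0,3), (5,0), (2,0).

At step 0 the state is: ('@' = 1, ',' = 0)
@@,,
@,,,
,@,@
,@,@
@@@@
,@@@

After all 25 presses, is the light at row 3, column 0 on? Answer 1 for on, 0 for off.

t=0: @@,,
@,,,
,@,@
,@,@
@@@@
,@@@
t=1: @@,,
@,,,
,@,@
@@,@
,,@@
@@@@
t=2: @@,,
@,,,
,@,@
@,,@
@@,@
@,@@
t=3: @@,,
@,,,
,@,@
,,,@
,,,@
,,@@
t=4: ,,@,
@@,,
,@,@
,,,@
,,,@
,,@@
t=5: ,,@,
@,,,
@,@@
,@,@
,,,@
,,@@
t=6: ,,@,
@@,,
,@,@
,,,@
,,,@
,,@@
t=7: ,,@,
@,,,
@,@@
,@,@
,,,@
,,@@
t=8: ,,@,
,,,,
,@@@
@@,@
,,,@
,,@@
t=9: ,,@,
,,,,
,,@@
,,@@
,@,@
,,@@
t=10: ,,@,
,@,,
@@,@
,@@@
,@,@
,,@@
t=11: ,,@,
,@,,
@@,@
,,@@
@,@@
,@@@
t=12: ,,@,
,,,,
,,@@
,@@@
@,@@
,@@@
t=13: ,,,,
,@@@
,,,@
,@@@
@,@@
,@@@
t=14: ,,,,
,@@@
,,,@
,,@@
,@,@
,,@@
t=15: ,,@,
,,,,
,,@@
,,@@
,@,@
,,@@
t=16: ,,@,
,,,,
,,@@
,,@@
,@@@
,@,,
t=17: @@,,
,@,,
,,@@
,,@@
,@@@
,@,,
t=18: @@,,
,@,,
,,@@
,,@,
,@,,
,@,@
t=19: @@,,
,@,@
,,,,
,,@@
,@,,
,@,@
t=20: @@,,
,@,@
,,,,
,,@,
,@@@
,@,,
t=21: @@@,
,,@,
,,@,
,,@,
,@@@
,@,,
t=22: @@@,
@,@,
@@@,
@,@,
,@@@
,@,,
t=23: @@,@
@,@@
@@@,
@,@,
,@@@
,@,,
t=24: @@,@
@,@@
@@@,
@,@,
@@@@
@,,,
t=25: @@,@
,,@@
,,@,
,,@,
@@@@
@,,,

0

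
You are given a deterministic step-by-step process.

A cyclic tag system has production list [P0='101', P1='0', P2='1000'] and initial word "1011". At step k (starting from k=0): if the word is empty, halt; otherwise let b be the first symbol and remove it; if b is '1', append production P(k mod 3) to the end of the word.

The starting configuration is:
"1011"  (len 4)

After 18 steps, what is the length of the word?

t=0: "1011"  (len 4)
t=1: "011101"  (len 6)
t=2: "11101"  (len 5)
t=3: "11011000"  (len 8)
t=4: "1011000101"  (len 10)
t=5: "0110001010"  (len 10)
t=6: "110001010"  (len 9)
t=7: "10001010101"  (len 11)
t=8: "00010101010"  (len 11)
t=9: "0010101010"  (len 10)
t=10: "010101010"  (len 9)
t=11: "10101010"  (len 8)
t=12: "01010101000"  (len 11)
t=13: "1010101000"  (len 10)
t=14: "0101010000"  (len 10)
t=15: "101010000"  (len 9)
t=16: "01010000101"  (len 11)
t=17: "1010000101"  (len 10)
t=18: "0100001011000"  (len 13)

13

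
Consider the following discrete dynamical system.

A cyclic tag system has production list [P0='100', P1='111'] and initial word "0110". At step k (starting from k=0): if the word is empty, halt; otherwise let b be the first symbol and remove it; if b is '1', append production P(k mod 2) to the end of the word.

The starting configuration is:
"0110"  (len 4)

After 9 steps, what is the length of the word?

t=0: "0110"  (len 4)
t=1: "110"  (len 3)
t=2: "10111"  (len 5)
t=3: "0111100"  (len 7)
t=4: "111100"  (len 6)
t=5: "11100100"  (len 8)
t=6: "1100100111"  (len 10)
t=7: "100100111100"  (len 12)
t=8: "00100111100111"  (len 14)
t=9: "0100111100111"  (len 13)

13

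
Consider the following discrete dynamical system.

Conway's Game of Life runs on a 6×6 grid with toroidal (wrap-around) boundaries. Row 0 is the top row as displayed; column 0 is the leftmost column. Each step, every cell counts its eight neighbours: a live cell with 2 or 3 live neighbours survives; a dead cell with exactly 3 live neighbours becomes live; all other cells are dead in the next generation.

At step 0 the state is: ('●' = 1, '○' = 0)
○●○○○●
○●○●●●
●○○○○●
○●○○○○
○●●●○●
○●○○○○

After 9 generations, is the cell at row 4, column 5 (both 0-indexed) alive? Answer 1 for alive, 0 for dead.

t=0: ○●○○○●
○●○●●●
●○○○○●
○●○○○○
○●●●○●
○●○○○○
t=1: ○●○○○●
○●●○○○
○●●○○●
○●○○●●
○●○○○○
○●○○●○
t=2: ○●○○○○
○○○○○○
○○○●●●
○●○○●●
○●●○●●
○●●○○○
t=3: ○●●○○○
○○○○●○
●○○●○●
○●○○○○
○○○○●●
○○○●○○
t=4: ○○●●○○
●●●●●●
●○○○●●
○○○○○○
○○○○●○
○○●●●○
t=5: ●○○○○○
○○○○○○
○○●○○○
○○○○●○
○○○○●○
○○●○●○
t=6: ○○○○○○
○○○○○○
○○○○○○
○○○●○○
○○○○●●
○○○●○●
t=7: ○○○○○○
○○○○○○
○○○○○○
○○○○●○
○○○●○●
○○○○○●
t=8: ○○○○○○
○○○○○○
○○○○○○
○○○○●○
○○○○○●
○○○○●○
t=9: ○○○○○○
○○○○○○
○○○○○○
○○○○○○
○○○○●●
○○○○○○

1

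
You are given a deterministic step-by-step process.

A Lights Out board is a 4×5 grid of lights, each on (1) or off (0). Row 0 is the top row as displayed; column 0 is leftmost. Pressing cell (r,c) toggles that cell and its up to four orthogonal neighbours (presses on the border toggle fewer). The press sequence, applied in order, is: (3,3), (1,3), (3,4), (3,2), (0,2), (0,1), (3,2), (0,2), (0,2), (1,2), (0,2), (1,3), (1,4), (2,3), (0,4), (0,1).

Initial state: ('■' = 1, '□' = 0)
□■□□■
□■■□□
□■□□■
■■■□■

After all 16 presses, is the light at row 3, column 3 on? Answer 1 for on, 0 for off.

0) □■□□■
□■■□□
□■□□■
■■■□■
1) □■□□■
□■■□□
□■□■■
■■□■□
2) □■□■■
□■□■■
□■□□■
■■□■□
3) □■□■■
□■□■■
□■□□□
■■□□■
4) □■□■■
□■□■■
□■■□□
■□■■■
5) □□■□■
□■■■■
□■■□□
■□■■■
6) ■■□□■
□□■■■
□■■□□
■□■■■
7) ■■□□■
□□■■■
□■□□□
■■□□■
8) ■□■■■
□□□■■
□■□□□
■■□□■
9) ■■□□■
□□■■■
□■□□□
■■□□■
10) ■■■□■
□■□□■
□■■□□
■■□□■
11) ■□□■■
□■■□■
□■■□□
■■□□■
12) ■□□□■
□■□■□
□■■■□
■■□□■
13) ■□□□□
□■□□■
□■■■■
■■□□■
14) ■□□□□
□■□■■
□■□□□
■■□■■
15) ■□□■■
□■□■□
□■□□□
■■□■■
16) □■■■■
□□□■□
□■□□□
■■□■■

1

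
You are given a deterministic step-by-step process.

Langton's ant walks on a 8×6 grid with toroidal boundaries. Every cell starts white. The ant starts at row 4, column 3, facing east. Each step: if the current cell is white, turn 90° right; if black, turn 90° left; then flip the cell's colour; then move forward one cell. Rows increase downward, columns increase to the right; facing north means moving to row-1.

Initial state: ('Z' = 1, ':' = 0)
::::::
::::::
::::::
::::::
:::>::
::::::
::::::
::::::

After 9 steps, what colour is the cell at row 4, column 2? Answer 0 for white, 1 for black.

[0] ::::::
::::::
::::::
::::::
:::>::
::::::
::::::
::::::
[1] ::::::
::::::
::::::
::::::
:::Z::
:::v::
::::::
::::::
[2] ::::::
::::::
::::::
::::::
:::Z::
::<Z::
::::::
::::::
[3] ::::::
::::::
::::::
::::::
::^Z::
::ZZ::
::::::
::::::
[4] ::::::
::::::
::::::
::::::
::Z>::
::ZZ::
::::::
::::::
[5] ::::::
::::::
::::::
:::^::
::Z:::
::ZZ::
::::::
::::::
[6] ::::::
::::::
::::::
:::Z>:
::Z:::
::ZZ::
::::::
::::::
[7] ::::::
::::::
::::::
:::ZZ:
::Z:v:
::ZZ::
::::::
::::::
[8] ::::::
::::::
::::::
:::ZZ:
::Z<Z:
::ZZ::
::::::
::::::
[9] ::::::
::::::
::::::
:::^Z:
::ZZZ:
::ZZ::
::::::
::::::

1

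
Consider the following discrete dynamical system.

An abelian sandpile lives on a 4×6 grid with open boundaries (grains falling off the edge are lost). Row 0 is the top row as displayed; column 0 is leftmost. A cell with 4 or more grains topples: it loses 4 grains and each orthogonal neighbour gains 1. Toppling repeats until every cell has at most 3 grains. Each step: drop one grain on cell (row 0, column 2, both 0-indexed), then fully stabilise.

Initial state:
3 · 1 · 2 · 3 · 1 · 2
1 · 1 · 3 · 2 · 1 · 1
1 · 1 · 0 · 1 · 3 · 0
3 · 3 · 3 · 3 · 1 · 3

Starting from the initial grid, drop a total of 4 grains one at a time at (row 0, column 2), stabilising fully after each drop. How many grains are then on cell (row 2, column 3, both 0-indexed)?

2

step 0: 3 · 1 · 2 · 3 · 1 · 2
1 · 1 · 3 · 2 · 1 · 1
1 · 1 · 0 · 1 · 3 · 0
3 · 3 · 3 · 3 · 1 · 3
step 1: 3 · 1 · 3 · 3 · 1 · 2
1 · 1 · 3 · 2 · 1 · 1
1 · 1 · 0 · 1 · 3 · 0
3 · 3 · 3 · 3 · 1 · 3
step 2: 3 · 2 · 2 · 1 · 2 · 2
1 · 2 · 1 · 0 · 2 · 1
1 · 1 · 1 · 2 · 3 · 0
3 · 3 · 3 · 3 · 1 · 3
step 3: 3 · 2 · 3 · 1 · 2 · 2
1 · 2 · 1 · 0 · 2 · 1
1 · 1 · 1 · 2 · 3 · 0
3 · 3 · 3 · 3 · 1 · 3
step 4: 3 · 3 · 0 · 2 · 2 · 2
1 · 2 · 2 · 0 · 2 · 1
1 · 1 · 1 · 2 · 3 · 0
3 · 3 · 3 · 3 · 1 · 3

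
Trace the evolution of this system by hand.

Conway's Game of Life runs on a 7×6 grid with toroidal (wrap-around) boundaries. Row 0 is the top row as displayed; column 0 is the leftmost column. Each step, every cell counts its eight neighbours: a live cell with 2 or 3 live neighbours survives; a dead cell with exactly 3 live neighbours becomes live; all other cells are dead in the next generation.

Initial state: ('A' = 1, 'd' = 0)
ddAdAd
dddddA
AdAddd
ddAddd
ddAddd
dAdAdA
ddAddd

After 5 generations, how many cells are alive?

2

[0] ddAdAd
dddddA
AdAddd
ddAddd
ddAddd
dAdAdA
ddAddd
[1] dddAdd
dAdAdA
dAdddd
ddAAdd
dAAAdd
dAdAdd
dAAdAd
[2] AAdAdd
AdddAd
AAdAAd
dddAdd
dAddAd
AdddAd
dAddAd
[3] AAAAAd
ddddAd
AAAAAd
AAdAdA
dddAAA
AAdAAd
dAAAAd
[4] Addddd
dddddd
dddddd
dddddd
dddddd
AAdddd
dddddd
[5] dddddd
dddddd
dddddd
dddddd
dddddd
dddddd
AAdddd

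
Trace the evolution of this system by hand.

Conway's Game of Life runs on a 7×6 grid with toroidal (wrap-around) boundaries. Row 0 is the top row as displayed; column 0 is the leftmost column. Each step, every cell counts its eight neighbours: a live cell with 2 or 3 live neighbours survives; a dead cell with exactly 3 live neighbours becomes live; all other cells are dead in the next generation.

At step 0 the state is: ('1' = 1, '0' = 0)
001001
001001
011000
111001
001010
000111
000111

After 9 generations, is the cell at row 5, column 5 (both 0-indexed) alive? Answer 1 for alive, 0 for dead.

[0] 001001
001001
011000
111001
001010
000111
000111
[1] 101001
101100
000101
100001
001000
001000
101000
[2] 101001
101100
011101
100011
010000
001100
101101
[3] 000000
000000
000000
000111
111111
100110
100001
[4] 000000
000000
000010
010000
010000
000000
100011
[5] 000001
000000
000000
000000
000000
100001
000001
[6] 000000
000000
000000
000000
000000
100001
000011
[7] 000000
000000
000000
000000
000000
100011
100011
[8] 000001
000000
000000
000000
000001
100010
100010
[9] 000001
000000
000000
000000
000001
100010
100010

0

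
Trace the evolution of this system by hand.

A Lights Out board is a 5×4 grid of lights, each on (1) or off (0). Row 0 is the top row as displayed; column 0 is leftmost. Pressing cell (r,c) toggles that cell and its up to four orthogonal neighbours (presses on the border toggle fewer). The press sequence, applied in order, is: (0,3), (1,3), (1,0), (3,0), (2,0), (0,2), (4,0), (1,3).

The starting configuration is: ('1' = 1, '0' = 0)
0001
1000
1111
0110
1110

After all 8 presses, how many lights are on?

13

0) 0001
1000
1111
0110
1110
1) 0010
1001
1111
0110
1110
2) 0011
1010
1110
0110
1110
3) 1011
0110
0110
0110
1110
4) 1011
0110
1110
1010
0110
5) 1011
1110
0010
0010
0110
6) 1100
1100
0010
0010
0110
7) 1100
1100
0010
1010
1010
8) 1101
1111
0011
1010
1010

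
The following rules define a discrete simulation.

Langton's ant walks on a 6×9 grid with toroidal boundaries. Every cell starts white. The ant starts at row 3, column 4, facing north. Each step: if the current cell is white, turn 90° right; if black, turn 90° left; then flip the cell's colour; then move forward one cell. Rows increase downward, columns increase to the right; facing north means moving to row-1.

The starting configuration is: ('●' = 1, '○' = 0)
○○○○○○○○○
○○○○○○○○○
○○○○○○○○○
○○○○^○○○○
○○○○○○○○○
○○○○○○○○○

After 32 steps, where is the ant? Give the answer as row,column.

5,2

t=0: ○○○○○○○○○
○○○○○○○○○
○○○○○○○○○
○○○○^○○○○
○○○○○○○○○
○○○○○○○○○
t=1: ○○○○○○○○○
○○○○○○○○○
○○○○○○○○○
○○○○●>○○○
○○○○○○○○○
○○○○○○○○○
t=2: ○○○○○○○○○
○○○○○○○○○
○○○○○○○○○
○○○○●●○○○
○○○○○v○○○
○○○○○○○○○
t=3: ○○○○○○○○○
○○○○○○○○○
○○○○○○○○○
○○○○●●○○○
○○○○<●○○○
○○○○○○○○○
t=4: ○○○○○○○○○
○○○○○○○○○
○○○○○○○○○
○○○○^●○○○
○○○○●●○○○
○○○○○○○○○
t=5: ○○○○○○○○○
○○○○○○○○○
○○○○○○○○○
○○○<○●○○○
○○○○●●○○○
○○○○○○○○○
t=6: ○○○○○○○○○
○○○○○○○○○
○○○^○○○○○
○○○●○●○○○
○○○○●●○○○
○○○○○○○○○
t=7: ○○○○○○○○○
○○○○○○○○○
○○○●>○○○○
○○○●○●○○○
○○○○●●○○○
○○○○○○○○○
t=8: ○○○○○○○○○
○○○○○○○○○
○○○●●○○○○
○○○●v●○○○
○○○○●●○○○
○○○○○○○○○
t=9: ○○○○○○○○○
○○○○○○○○○
○○○●●○○○○
○○○<●●○○○
○○○○●●○○○
○○○○○○○○○
t=10: ○○○○○○○○○
○○○○○○○○○
○○○●●○○○○
○○○○●●○○○
○○○v●●○○○
○○○○○○○○○
t=11: ○○○○○○○○○
○○○○○○○○○
○○○●●○○○○
○○○○●●○○○
○○<●●●○○○
○○○○○○○○○
t=12: ○○○○○○○○○
○○○○○○○○○
○○○●●○○○○
○○^○●●○○○
○○●●●●○○○
○○○○○○○○○
t=13: ○○○○○○○○○
○○○○○○○○○
○○○●●○○○○
○○●>●●○○○
○○●●●●○○○
○○○○○○○○○
t=14: ○○○○○○○○○
○○○○○○○○○
○○○●●○○○○
○○●●●●○○○
○○●v●●○○○
○○○○○○○○○
t=15: ○○○○○○○○○
○○○○○○○○○
○○○●●○○○○
○○●●●●○○○
○○●○>●○○○
○○○○○○○○○
t=16: ○○○○○○○○○
○○○○○○○○○
○○○●●○○○○
○○●●^●○○○
○○●○○●○○○
○○○○○○○○○
t=17: ○○○○○○○○○
○○○○○○○○○
○○○●●○○○○
○○●<○●○○○
○○●○○●○○○
○○○○○○○○○
t=18: ○○○○○○○○○
○○○○○○○○○
○○○●●○○○○
○○●○○●○○○
○○●v○●○○○
○○○○○○○○○
t=19: ○○○○○○○○○
○○○○○○○○○
○○○●●○○○○
○○●○○●○○○
○○<●○●○○○
○○○○○○○○○
t=20: ○○○○○○○○○
○○○○○○○○○
○○○●●○○○○
○○●○○●○○○
○○○●○●○○○
○○v○○○○○○
t=21: ○○○○○○○○○
○○○○○○○○○
○○○●●○○○○
○○●○○●○○○
○○○●○●○○○
○<●○○○○○○
t=22: ○○○○○○○○○
○○○○○○○○○
○○○●●○○○○
○○●○○●○○○
○^○●○●○○○
○●●○○○○○○
t=23: ○○○○○○○○○
○○○○○○○○○
○○○●●○○○○
○○●○○●○○○
○●>●○●○○○
○●●○○○○○○
t=24: ○○○○○○○○○
○○○○○○○○○
○○○●●○○○○
○○●○○●○○○
○●●●○●○○○
○●v○○○○○○
t=25: ○○○○○○○○○
○○○○○○○○○
○○○●●○○○○
○○●○○●○○○
○●●●○●○○○
○●○>○○○○○
t=26: ○○○v○○○○○
○○○○○○○○○
○○○●●○○○○
○○●○○●○○○
○●●●○●○○○
○●○●○○○○○
t=27: ○○<●○○○○○
○○○○○○○○○
○○○●●○○○○
○○●○○●○○○
○●●●○●○○○
○●○●○○○○○
t=28: ○○●●○○○○○
○○○○○○○○○
○○○●●○○○○
○○●○○●○○○
○●●●○●○○○
○●^●○○○○○
t=29: ○○●●○○○○○
○○○○○○○○○
○○○●●○○○○
○○●○○●○○○
○●●●○●○○○
○●●>○○○○○
t=30: ○○●●○○○○○
○○○○○○○○○
○○○●●○○○○
○○●○○●○○○
○●●^○●○○○
○●●○○○○○○
t=31: ○○●●○○○○○
○○○○○○○○○
○○○●●○○○○
○○●○○●○○○
○●<○○●○○○
○●●○○○○○○
t=32: ○○●●○○○○○
○○○○○○○○○
○○○●●○○○○
○○●○○●○○○
○●○○○●○○○
○●v○○○○○○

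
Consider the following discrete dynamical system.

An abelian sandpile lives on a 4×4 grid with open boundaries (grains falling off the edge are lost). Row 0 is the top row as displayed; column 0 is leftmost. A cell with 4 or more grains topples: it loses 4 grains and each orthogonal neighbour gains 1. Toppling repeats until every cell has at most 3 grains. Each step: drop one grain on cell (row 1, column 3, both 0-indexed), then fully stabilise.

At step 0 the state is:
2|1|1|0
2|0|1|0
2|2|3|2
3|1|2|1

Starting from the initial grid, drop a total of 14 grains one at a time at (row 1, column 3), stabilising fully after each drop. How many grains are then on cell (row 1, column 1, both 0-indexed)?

1

t=0: 2|1|1|0
2|0|1|0
2|2|3|2
3|1|2|1
t=1: 2|1|1|0
2|0|1|1
2|2|3|2
3|1|2|1
t=2: 2|1|1|0
2|0|1|2
2|2|3|2
3|1|2|1
t=3: 2|1|1|0
2|0|1|3
2|2|3|2
3|1|2|1
t=4: 2|1|1|1
2|0|2|0
2|2|3|3
3|1|2|1
t=5: 2|1|1|1
2|0|2|1
2|2|3|3
3|1|2|1
t=6: 2|1|1|1
2|0|2|2
2|2|3|3
3|1|2|1
t=7: 2|1|1|1
2|0|2|3
2|2|3|3
3|1|2|1
t=8: 2|1|2|2
2|1|0|2
2|3|1|1
3|1|3|2
t=9: 2|1|2|2
2|1|0|3
2|3|1|1
3|1|3|2
t=10: 2|1|2|3
2|1|1|0
2|3|1|2
3|1|3|2
t=11: 2|1|2|3
2|1|1|1
2|3|1|2
3|1|3|2
t=12: 2|1|2|3
2|1|1|2
2|3|1|2
3|1|3|2
t=13: 2|1|2|3
2|1|1|3
2|3|1|2
3|1|3|2
t=14: 2|1|3|0
2|1|2|1
2|3|1|3
3|1|3|2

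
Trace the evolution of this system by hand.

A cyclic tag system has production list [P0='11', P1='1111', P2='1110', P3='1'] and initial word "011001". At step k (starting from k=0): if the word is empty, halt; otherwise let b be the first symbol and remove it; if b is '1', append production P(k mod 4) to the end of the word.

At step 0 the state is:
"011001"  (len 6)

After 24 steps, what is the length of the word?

35

[0] "011001"  (len 6)
[1] "11001"  (len 5)
[2] "10011111"  (len 8)
[3] "00111111110"  (len 11)
[4] "0111111110"  (len 10)
[5] "111111110"  (len 9)
[6] "111111101111"  (len 12)
[7] "111111011111110"  (len 15)
[8] "111110111111101"  (len 15)
[9] "1111011111110111"  (len 16)
[10] "1110111111101111111"  (len 19)
[11] "1101111111011111111110"  (len 22)
[12] "1011111110111111111101"  (len 22)
[13] "01111111011111111110111"  (len 23)
[14] "1111111011111111110111"  (len 22)
[15] "1111110111111111101111110"  (len 25)
[16] "1111101111111111011111101"  (len 25)
[17] "11110111111111101111110111"  (len 26)
[18] "11101111111111011111101111111"  (len 29)
[19] "11011111111110111111011111111110"  (len 32)
[20] "10111111111101111110111111111101"  (len 32)
[21] "011111111110111111011111111110111"  (len 33)
[22] "11111111110111111011111111110111"  (len 32)
[23] "11111111101111110111111111101111110"  (len 35)
[24] "11111111011111101111111111011111101"  (len 35)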